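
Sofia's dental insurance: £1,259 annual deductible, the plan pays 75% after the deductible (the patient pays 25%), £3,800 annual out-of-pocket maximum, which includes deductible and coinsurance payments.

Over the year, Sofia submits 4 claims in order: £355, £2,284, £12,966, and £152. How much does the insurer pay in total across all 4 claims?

Claim 1 — £355: fully absorbed by the deductible. Patient owes £355 (running OOP £355). Plan pays £355 − £355 = £0.
Claim 2 — £2,284: £904 to deductible, leaving £1,380; 25% of £1,380 = £345. Cost to patient: £1,249. OOP to date £1,604. Plan pays £2,284 − £1,249 = £1,035.
Claim 3 — £12,966: 25% coinsurance on £12,966 = £3,241.50. OOP would hit £4,845.50 > £3,800, so the cap limits the patient to £3,800 − £1,604 = £2,196. Plan pays £12,966 − £2,196 = £10,770.
Claim 4 — £152: deductible already satisfied, so patient's share is 25% × £152 = £38. OOP would hit £3,838 > £3,800, so the cap limits the patient to £3,800 − £3,800 = £0. Insurer: £152 − £0 = £152.
Insurer total = bills − patient's total = £15,757 − £3,800 = £11,957.

£11,957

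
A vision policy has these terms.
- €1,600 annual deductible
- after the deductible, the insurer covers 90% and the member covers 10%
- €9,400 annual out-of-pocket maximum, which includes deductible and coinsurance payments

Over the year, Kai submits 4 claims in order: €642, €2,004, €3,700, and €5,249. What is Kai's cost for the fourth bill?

€524.90

Claim 1 — €642: all of it applies to the deductible. Member owes €642 (running OOP €642).
Claim 2 — €2,004: deductible takes €958, €1,046 remains; coinsurance €1,046 × 10% = €104.60. Member owes €1,062.60 (running OOP €1,704.60).
Claim 3 — €3,700: deductible met; 10% of €3,700 = €370. Cost to member: €370. OOP to date €2,074.60.
Claim 4 — €5,249: deductible met; 10% of €5,249 = €524.90. Member pays €524.90; OOP now €2,599.50.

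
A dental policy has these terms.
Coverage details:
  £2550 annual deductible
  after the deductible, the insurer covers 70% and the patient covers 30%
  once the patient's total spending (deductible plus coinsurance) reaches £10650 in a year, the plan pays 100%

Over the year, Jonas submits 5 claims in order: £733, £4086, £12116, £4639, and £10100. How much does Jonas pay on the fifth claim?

£2392.80

Bill 1, £733: fully absorbed by the deductible. Patient pays £733; OOP now £733.
Bill 2, £4086: £1817 finishes the deductible; £2269 goes to coinsurance; coinsurance £2269 × 30% = £680.70. Patient pays £2497.70; OOP now £3230.70.
Bill 3, £12116: 30% coinsurance on £12116 = £3634.80. Patient pays £3634.80; OOP now £6865.50.
Bill 4, £4639: deductible met; 30% of £4639 = £1391.70. Cost to patient: £1391.70. OOP to date £8257.20.
Bill 5, £10100: 30% coinsurance on £10100 = £3030. That would push OOP to £11287.20, over the £10650 cap, so patient pays £10650 − £8257.20 = £2392.80.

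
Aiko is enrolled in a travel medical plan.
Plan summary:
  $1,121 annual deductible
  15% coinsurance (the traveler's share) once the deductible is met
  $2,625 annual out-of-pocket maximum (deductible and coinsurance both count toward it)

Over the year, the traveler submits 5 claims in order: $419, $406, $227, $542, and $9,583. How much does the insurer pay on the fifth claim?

Claim 1 — $419: entire amount goes to the deductible. Traveler pays $419; OOP now $419. Plan pays $419 − $419 = $0.
Claim 2 — $406: fully absorbed by the deductible. Traveler pays $406; OOP now $825. Insurer: $406 − $406 = $0.
Claim 3 — $227: fully absorbed by the deductible. Traveler owes $227 (running OOP $1,052). Plan pays $227 − $227 = $0.
Claim 4 — $542: $69 to deductible, leaving $473; coinsurance $473 × 15% = $70.95. Cost to traveler: $139.95. OOP to date $1,191.95. Insurer: $542 − $139.95 = $402.05.
Claim 5 — $9,583: deductible already satisfied, so traveler's share is 15% × $9,583 = $1,437.45. Adding that to $1,191.95 gives $2,629.40, past the $2,625 cap; traveler pays only $2,625 − $1,191.95 = $1,433.05. Plan pays $9,583 − $1,433.05 = $8,149.95.

$8,149.95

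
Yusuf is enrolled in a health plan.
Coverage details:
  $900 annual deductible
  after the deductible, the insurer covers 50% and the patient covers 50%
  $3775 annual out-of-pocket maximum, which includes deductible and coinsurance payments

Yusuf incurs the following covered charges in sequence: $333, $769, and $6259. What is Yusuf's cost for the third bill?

$2774

#1 ($333): all of it applies to the deductible. Patient owes $333 (running OOP $333).
#2 ($769): deductible takes $567, $202 remains; 50% of $202 = $101. Patient owes $668 (running OOP $1001).
#3 ($6259): 50% coinsurance on $6259 = $3129.50. That would push OOP to $4130.50, over the $3775 cap, so patient pays $3775 − $1001 = $2774.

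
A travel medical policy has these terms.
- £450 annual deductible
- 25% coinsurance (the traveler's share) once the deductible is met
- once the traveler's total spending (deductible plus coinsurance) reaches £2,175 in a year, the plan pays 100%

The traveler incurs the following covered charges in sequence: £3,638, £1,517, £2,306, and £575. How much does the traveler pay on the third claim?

£548.75

#1 (£3,638): deductible takes £450, £3,188 remains; 25% of £3,188 = £797. Traveler owes £1,247 (running OOP £1,247).
#2 (£1,517): deductible met; 25% of £1,517 = £379.25. Cost to traveler: £379.25. OOP to date £1,626.25.
#3 (£2,306): 25% coinsurance on £2,306 = £576.50. That would push OOP to £2,202.75, over the £2,175 cap, so traveler pays £2,175 − £1,626.25 = £548.75.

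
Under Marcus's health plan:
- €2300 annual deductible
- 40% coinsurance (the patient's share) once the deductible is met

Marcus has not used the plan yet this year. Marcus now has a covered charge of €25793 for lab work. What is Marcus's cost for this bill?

Nothing has been paid toward the €2300 deductible, so the first €2300 of this charge is applied there.
The remaining €23493 (= €25793 − €2300) moves to coinsurance.
Coinsurance: €23493 × 40% = €9397.20.
Patient responsibility: €2300 + €9397.20 = €11697.20.

€11697.20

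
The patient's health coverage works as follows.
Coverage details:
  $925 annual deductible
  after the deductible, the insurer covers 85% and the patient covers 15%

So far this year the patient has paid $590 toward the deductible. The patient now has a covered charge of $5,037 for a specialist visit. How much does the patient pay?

$1,040.30

$590 of the $925 deductible is already met, leaving $335.
That leaves $5,037 − $335 = $4,702 for coinsurance.
Patient's 15% share of $4,702 is $705.30.
So the patient owes $335 + $705.30 = $1,040.30.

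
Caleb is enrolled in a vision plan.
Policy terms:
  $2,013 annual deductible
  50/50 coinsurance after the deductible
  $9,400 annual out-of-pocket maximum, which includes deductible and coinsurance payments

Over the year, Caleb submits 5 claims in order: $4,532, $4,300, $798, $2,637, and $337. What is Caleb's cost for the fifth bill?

$168.50

Claim 1 — $4,532: deductible takes $2,013, $2,519 remains; 50% of $2,519 = $1,259.50. Member owes $3,272.50 (running OOP $3,272.50).
Claim 2 — $4,300: 50% coinsurance on $4,300 = $2,150. Member owes $2,150 (running OOP $5,422.50).
Claim 3 — $798: deductible already satisfied, so member's share is 50% × $798 = $399. Cost to member: $399. OOP to date $5,821.50.
Claim 4 — $2,637: deductible met; 50% of $2,637 = $1,318.50. Member pays $1,318.50; OOP now $7,140.
Claim 5 — $337: deductible met; 50% of $337 = $168.50. Cost to member: $168.50. OOP to date $7,308.50.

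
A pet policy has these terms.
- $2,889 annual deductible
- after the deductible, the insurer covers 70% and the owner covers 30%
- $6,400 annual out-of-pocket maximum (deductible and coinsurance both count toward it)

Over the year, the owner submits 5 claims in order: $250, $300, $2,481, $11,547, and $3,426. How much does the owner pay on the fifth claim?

#1 ($250): fully absorbed by the deductible. Owner owes $250 (running OOP $250).
#2 ($300): all of it applies to the deductible. Owner pays $300; OOP now $550.
#3 ($2,481): $2,339 finishes the deductible; $142 goes to coinsurance; coinsurance $142 × 30% = $42.60. Cost to owner: $2,381.60. OOP to date $2,931.60.
#4 ($11,547): 30% coinsurance on $11,547 = $3,464.10. Owner owes $3,464.10 (running OOP $6,395.70).
#5 ($3,426): 30% coinsurance on $3,426 = $1,027.80. OOP would hit $7,423.50 > $6,400, so the cap limits the owner to $6,400 − $6,395.70 = $4.30.

$4.30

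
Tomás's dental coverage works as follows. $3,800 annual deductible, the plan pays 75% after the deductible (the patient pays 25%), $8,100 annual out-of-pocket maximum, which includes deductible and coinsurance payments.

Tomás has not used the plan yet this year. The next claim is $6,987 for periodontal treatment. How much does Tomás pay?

$4,596.75

Nothing has been paid toward the $3,800 deductible, so the first $3,800 of this charge is applied there.
That leaves $6,987 − $3,800 = $3,187 for coinsurance.
25% of $3,187 = $796.75 falls to the patient.
Patient responsibility before any cap: $3,800 + $796.75 = $4,596.75.
Total out-of-pocket so far would be $0 + $4,596.75 = $4,596.75, below the $8,100 cap — no reduction.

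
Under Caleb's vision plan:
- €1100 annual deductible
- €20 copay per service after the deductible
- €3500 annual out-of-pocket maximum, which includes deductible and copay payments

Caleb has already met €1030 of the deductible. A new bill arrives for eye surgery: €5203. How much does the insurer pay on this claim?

Deductible still to meet: €1100 − €1030 = €70.
After the €70 deductible portion, €5203 − €70 = €5133 is subject to the copay.
Copay on this service: €20.
Member responsibility before any cap: €70 + €20 = €90.
Total out-of-pocket so far would be €1030 + €90 = €1120, below the €3500 cap — no reduction.
The insurer covers the remainder: €5203 − €90 = €5113.

€5113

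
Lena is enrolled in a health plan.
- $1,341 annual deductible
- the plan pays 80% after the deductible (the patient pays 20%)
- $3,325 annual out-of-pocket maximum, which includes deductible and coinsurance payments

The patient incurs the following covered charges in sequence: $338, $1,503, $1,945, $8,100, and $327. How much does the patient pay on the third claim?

$389

Claim 1 ($338): fully absorbed by the deductible. Patient pays $338; OOP now $338.
Claim 2 ($1,503): $1,003 to deductible, leaving $500; patient's 20% is $100. Patient pays $1,103; OOP now $1,441.
Claim 3 ($1,945): deductible met; 20% of $1,945 = $389. Patient pays $389; OOP now $1,830.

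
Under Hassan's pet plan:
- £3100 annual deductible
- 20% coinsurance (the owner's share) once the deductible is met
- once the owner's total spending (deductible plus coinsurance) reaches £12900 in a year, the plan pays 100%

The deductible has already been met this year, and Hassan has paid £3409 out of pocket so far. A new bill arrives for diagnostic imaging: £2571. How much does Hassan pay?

The deductible is already satisfied, so the full bill goes to coinsurance.
20% of £2571 = £514.20 falls to the owner.
Cumulative spending £3409 + £514.20 = £3923.20 stays under the £12900 maximum.

£514.20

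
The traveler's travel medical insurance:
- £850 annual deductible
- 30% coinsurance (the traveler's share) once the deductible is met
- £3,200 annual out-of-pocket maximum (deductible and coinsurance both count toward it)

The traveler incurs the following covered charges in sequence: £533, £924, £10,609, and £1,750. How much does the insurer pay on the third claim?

Claim 1 (£533): entire amount goes to the deductible. Traveler pays £533; OOP now £533. Insurer: £533 − £533 = £0.
Claim 2 (£924): £317 finishes the deductible; £607 goes to coinsurance; coinsurance £607 × 30% = £182.10. Traveler owes £499.10 (running OOP £1,032.10). Insurer: £924 − £499.10 = £424.90.
Claim 3 (£10,609): 30% coinsurance on £10,609 = £3,182.70. That would push OOP to £4,214.80, over the £3,200 cap, so traveler pays £3,200 − £1,032.10 = £2,167.90. Insurer: £10,609 − £2,167.90 = £8,441.10.

£8,441.10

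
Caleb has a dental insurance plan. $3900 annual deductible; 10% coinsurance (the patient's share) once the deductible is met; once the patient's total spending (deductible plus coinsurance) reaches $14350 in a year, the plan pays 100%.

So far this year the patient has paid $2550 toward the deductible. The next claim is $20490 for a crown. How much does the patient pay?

$3264

$2550 of the $3900 deductible is already met, leaving $1350.
That leaves $20490 − $1350 = $19140 for coinsurance.
Patient's 10% share of $19140 is $1914.
That puts the patient's cost at $1350 + $1914 = $3264 before any cap.
Year-to-date out-of-pocket becomes $2550 + $3264 = $5814, still under the $14350 maximum, so no cap applies.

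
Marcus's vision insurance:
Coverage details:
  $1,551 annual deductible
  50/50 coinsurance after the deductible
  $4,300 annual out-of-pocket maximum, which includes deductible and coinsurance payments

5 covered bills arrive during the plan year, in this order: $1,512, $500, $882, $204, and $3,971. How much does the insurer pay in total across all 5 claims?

$2,769

Claim 1 ($1,512): all of it applies to the deductible. Cost to member: $1,512. OOP to date $1,512. Plan pays $1,512 − $1,512 = $0.
Claim 2 ($500): $39 to deductible, leaving $461; 50% of $461 = $230.50. Member owes $269.50 (running OOP $1,781.50). Plan pays $500 − $269.50 = $230.50.
Claim 3 ($882): deductible already satisfied, so member's share is 50% × $882 = $441. Cost to member: $441. OOP to date $2,222.50. Insurer: $882 − $441 = $441.
Claim 4 ($204): deductible already satisfied, so member's share is 50% × $204 = $102. Cost to member: $102. OOP to date $2,324.50. Insurer: $204 − $102 = $102.
Claim 5 ($3,971): 50% coinsurance on $3,971 = $1,985.50. OOP would hit $4,310 > $4,300, so the cap limits the member to $4,300 − $2,324.50 = $1,975.50. Insurer: $3,971 − $1,975.50 = $1,995.50.
Insurer total: $0 + $230.50 + $441 + $102 + $1,995.50 = $2,769.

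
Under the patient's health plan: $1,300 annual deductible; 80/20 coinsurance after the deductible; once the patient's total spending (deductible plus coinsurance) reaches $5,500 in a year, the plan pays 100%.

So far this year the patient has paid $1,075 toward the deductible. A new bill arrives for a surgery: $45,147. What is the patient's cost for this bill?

Remaining deductible: $1,300 − $1,075 = $225.
The remaining $44,922 (= $45,147 − $225) moves to coinsurance.
20% of $44,922 = $8,984.40 falls to the patient.
Patient responsibility before any cap: $225 + $8,984.40 = $9,209.40.
Adding $9,209.40 to the $1,075 already spent would give $10,284.40, which exceeds the $5,500 cap; the patient pays just $5,500 − $1,075 = $4,425.

$4,425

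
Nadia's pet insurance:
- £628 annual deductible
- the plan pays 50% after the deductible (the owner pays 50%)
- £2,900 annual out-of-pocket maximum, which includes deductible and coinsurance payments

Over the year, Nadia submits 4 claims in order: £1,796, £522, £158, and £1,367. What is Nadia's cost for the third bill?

£79

Bill 1, £1,796: £628 to deductible, leaving £1,168; owner's 50% is £584. Owner pays £1,212; OOP now £1,212.
Bill 2, £522: deductible already satisfied, so owner's share is 50% × £522 = £261. Cost to owner: £261. OOP to date £1,473.
Bill 3, £158: deductible already satisfied, so owner's share is 50% × £158 = £79. Cost to owner: £79. OOP to date £1,552.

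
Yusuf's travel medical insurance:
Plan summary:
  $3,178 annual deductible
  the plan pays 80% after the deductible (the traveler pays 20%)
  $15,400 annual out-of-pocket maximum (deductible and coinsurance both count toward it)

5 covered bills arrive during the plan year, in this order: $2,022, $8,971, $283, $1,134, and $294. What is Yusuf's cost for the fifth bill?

$58.80

Claim 1 — $2,022: fully absorbed by the deductible. Cost to traveler: $2,022. OOP to date $2,022.
Claim 2 — $8,971: $1,156 to deductible, leaving $7,815; 20% of $7,815 = $1,563. Traveler pays $2,719; OOP now $4,741.
Claim 3 — $283: deductible already satisfied, so traveler's share is 20% × $283 = $56.60. Traveler pays $56.60; OOP now $4,797.60.
Claim 4 — $1,134: 20% coinsurance on $1,134 = $226.80. Traveler pays $226.80; OOP now $5,024.40.
Claim 5 — $294: 20% coinsurance on $294 = $58.80. Cost to traveler: $58.80. OOP to date $5,083.20.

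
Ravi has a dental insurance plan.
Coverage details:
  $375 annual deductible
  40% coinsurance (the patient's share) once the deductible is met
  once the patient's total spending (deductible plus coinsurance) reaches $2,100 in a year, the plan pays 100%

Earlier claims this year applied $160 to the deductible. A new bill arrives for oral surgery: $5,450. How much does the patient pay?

$1,940

$160 of the $375 deductible is already met, leaving $215.
After the $215 deductible portion, $5,450 − $215 = $5,235 is subject to coinsurance.
Patient's 40% share of $5,235 is $2,094.
Patient responsibility before any cap: $215 + $2,094 = $2,309.
Adding $2,309 to the $160 already spent would give $2,469, which exceeds the $2,100 cap; the patient pays just $2,100 − $160 = $1,940.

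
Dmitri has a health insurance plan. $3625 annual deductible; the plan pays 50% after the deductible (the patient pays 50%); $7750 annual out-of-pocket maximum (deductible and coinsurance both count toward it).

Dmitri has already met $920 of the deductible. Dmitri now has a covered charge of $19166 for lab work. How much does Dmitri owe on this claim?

$920 of the $3625 deductible is already met, leaving $2705.
That leaves $19166 − $2705 = $16461 for coinsurance.
50% of $16461 = $8230.50 falls to the patient.
Patient responsibility before any cap: $2705 + $8230.50 = $10935.50.
Adding $10935.50 to the $920 already spent would give $11855.50, which exceeds the $7750 cap; the patient pays just $7750 − $920 = $6830.

$6830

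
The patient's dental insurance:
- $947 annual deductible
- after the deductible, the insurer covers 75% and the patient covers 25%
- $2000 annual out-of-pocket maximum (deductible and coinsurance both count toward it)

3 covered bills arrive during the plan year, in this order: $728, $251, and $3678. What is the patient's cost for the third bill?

Bill 1, $728: fully absorbed by the deductible. Patient owes $728 (running OOP $728).
Bill 2, $251: $219 to deductible, leaving $32; patient's 25% is $8. Patient owes $227 (running OOP $955).
Bill 3, $3678: deductible already satisfied, so patient's share is 25% × $3678 = $919.50. Patient pays $919.50; OOP now $1874.50.

$919.50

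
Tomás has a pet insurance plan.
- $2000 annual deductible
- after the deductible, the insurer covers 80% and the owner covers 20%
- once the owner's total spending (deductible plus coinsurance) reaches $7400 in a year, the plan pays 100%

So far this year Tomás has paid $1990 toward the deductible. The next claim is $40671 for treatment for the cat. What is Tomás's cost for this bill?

$5410

Remaining deductible: $2000 − $1990 = $10.
The remaining $40661 (= $40671 − $10) moves to coinsurance.
Owner's 20% share of $40661 is $8132.20.
That puts the owner's cost at $10 + $8132.20 = $8142.20 before any cap.
Adding $8142.20 to the $1990 already spent would give $10132.20, which exceeds the $7400 cap; the owner pays just $7400 − $1990 = $5410.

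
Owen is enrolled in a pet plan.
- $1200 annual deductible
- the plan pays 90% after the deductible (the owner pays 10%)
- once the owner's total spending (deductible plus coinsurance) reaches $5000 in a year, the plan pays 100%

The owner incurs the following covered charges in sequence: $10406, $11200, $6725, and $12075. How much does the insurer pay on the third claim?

Claim 1 ($10406): deductible takes $1200, $9206 remains; owner's 10% is $920.60. Cost to owner: $2120.60. OOP to date $2120.60. Plan pays $10406 − $2120.60 = $8285.40.
Claim 2 ($11200): deductible already satisfied, so owner's share is 10% × $11200 = $1120. Owner owes $1120 (running OOP $3240.60). Insurer: $11200 − $1120 = $10080.
Claim 3 ($6725): 10% coinsurance on $6725 = $672.50. Owner owes $672.50 (running OOP $3913.10). Plan pays $6725 − $672.50 = $6052.50.

$6052.50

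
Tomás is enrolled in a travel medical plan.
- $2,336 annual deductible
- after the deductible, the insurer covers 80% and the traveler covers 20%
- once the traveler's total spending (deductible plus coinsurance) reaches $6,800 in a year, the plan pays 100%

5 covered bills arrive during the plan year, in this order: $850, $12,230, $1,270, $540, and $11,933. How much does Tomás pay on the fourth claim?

Bill 1, $850: fully absorbed by the deductible. Cost to traveler: $850. OOP to date $850.
Bill 2, $12,230: $1,486 to deductible, leaving $10,744; 20% of $10,744 = $2,148.80. Traveler owes $3,634.80 (running OOP $4,484.80).
Bill 3, $1,270: 20% coinsurance on $1,270 = $254. Traveler pays $254; OOP now $4,738.80.
Bill 4, $540: deductible already satisfied, so traveler's share is 20% × $540 = $108. Traveler owes $108 (running OOP $4,846.80).

$108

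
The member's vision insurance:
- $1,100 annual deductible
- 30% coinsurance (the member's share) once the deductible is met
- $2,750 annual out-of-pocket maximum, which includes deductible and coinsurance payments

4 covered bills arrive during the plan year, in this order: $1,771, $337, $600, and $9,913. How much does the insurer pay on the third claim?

Claim 1 — $1,771: $1,100 finishes the deductible; $671 goes to coinsurance; coinsurance $671 × 30% = $201.30. Cost to member: $1,301.30. OOP to date $1,301.30. Plan pays $1,771 − $1,301.30 = $469.70.
Claim 2 — $337: deductible met; 30% of $337 = $101.10. Cost to member: $101.10. OOP to date $1,402.40. Insurer: $337 − $101.10 = $235.90.
Claim 3 — $600: deductible already satisfied, so member's share is 30% × $600 = $180. Cost to member: $180. OOP to date $1,582.40. Insurer: $600 − $180 = $420.

$420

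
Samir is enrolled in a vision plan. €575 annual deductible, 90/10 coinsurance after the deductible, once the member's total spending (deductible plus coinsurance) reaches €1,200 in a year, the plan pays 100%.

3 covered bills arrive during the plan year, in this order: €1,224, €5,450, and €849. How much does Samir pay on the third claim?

€15.10

#1 (€1,224): €575 to deductible, leaving €649; coinsurance €649 × 10% = €64.90. Member owes €639.90 (running OOP €639.90).
#2 (€5,450): deductible met; 10% of €5,450 = €545. Member pays €545; OOP now €1,184.90.
#3 (€849): deductible already satisfied, so member's share is 10% × €849 = €84.90. Adding that to €1,184.90 gives €1,269.80, past the €1,200 cap; member pays only €1,200 − €1,184.90 = €15.10.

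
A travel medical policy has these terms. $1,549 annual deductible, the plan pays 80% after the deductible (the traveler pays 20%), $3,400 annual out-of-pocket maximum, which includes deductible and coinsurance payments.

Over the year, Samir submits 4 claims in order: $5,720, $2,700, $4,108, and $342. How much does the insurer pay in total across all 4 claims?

$9,470

Bill 1, $5,720: $1,549 finishes the deductible; $4,171 goes to coinsurance; coinsurance $4,171 × 20% = $834.20. Cost to traveler: $2,383.20. OOP to date $2,383.20. Plan pays $5,720 − $2,383.20 = $3,336.80.
Bill 2, $2,700: deductible met; 20% of $2,700 = $540. Traveler pays $540; OOP now $2,923.20. Insurer: $2,700 − $540 = $2,160.
Bill 3, $4,108: 20% coinsurance on $4,108 = $821.60. That would push OOP to $3,744.80, over the $3,400 cap, so traveler pays $3,400 − $2,923.20 = $476.80. Plan pays $4,108 − $476.80 = $3,631.20.
Bill 4, $342: deductible already satisfied, so traveler's share is 20% × $342 = $68.40. Adding that to $3,400 gives $3,468.40, past the $3,400 cap; traveler pays only $3,400 − $3,400 = $0. Plan pays $342 − $0 = $342.
Insurer total: $3,336.80 + $2,160 + $3,631.20 + $342 = $9,470.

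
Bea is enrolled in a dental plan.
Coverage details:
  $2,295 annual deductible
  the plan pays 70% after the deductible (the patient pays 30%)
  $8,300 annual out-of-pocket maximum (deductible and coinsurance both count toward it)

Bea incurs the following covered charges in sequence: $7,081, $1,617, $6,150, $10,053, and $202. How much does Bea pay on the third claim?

Bill 1, $7,081: $2,295 finishes the deductible; $4,786 goes to coinsurance; 30% of $4,786 = $1,435.80. Patient pays $3,730.80; OOP now $3,730.80.
Bill 2, $1,617: deductible already satisfied, so patient's share is 30% × $1,617 = $485.10. Patient owes $485.10 (running OOP $4,215.90).
Bill 3, $6,150: deductible already satisfied, so patient's share is 30% × $6,150 = $1,845. Cost to patient: $1,845. OOP to date $6,060.90.

$1,845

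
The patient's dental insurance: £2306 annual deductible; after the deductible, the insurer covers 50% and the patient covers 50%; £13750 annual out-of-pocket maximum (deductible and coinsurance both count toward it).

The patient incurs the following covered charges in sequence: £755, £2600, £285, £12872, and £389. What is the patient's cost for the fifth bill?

#1 (£755): entire amount goes to the deductible. Patient owes £755 (running OOP £755).
#2 (£2600): £1551 finishes the deductible; £1049 goes to coinsurance; patient's 50% is £524.50. Patient pays £2075.50; OOP now £2830.50.
#3 (£285): deductible already satisfied, so patient's share is 50% × £285 = £142.50. Cost to patient: £142.50. OOP to date £2973.
#4 (£12872): deductible already satisfied, so patient's share is 50% × £12872 = £6436. Cost to patient: £6436. OOP to date £9409.
#5 (£389): 50% coinsurance on £389 = £194.50. Patient pays £194.50; OOP now £9603.50.

£194.50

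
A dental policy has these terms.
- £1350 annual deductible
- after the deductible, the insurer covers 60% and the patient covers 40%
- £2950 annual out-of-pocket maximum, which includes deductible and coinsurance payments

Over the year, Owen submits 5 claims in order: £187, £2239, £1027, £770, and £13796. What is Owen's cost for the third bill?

Bill 1, £187: entire amount goes to the deductible. Patient owes £187 (running OOP £187).
Bill 2, £2239: £1163 to deductible, leaving £1076; 40% of £1076 = £430.40. Cost to patient: £1593.40. OOP to date £1780.40.
Bill 3, £1027: deductible met; 40% of £1027 = £410.80. Patient pays £410.80; OOP now £2191.20.

£410.80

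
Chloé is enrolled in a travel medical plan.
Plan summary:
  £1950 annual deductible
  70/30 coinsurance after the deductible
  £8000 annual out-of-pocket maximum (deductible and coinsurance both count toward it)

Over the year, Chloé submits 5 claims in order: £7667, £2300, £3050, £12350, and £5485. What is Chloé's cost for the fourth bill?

Bill 1, £7667: £1950 finishes the deductible; £5717 goes to coinsurance; coinsurance £5717 × 30% = £1715.10. Cost to traveler: £3665.10. OOP to date £3665.10.
Bill 2, £2300: deductible already satisfied, so traveler's share is 30% × £2300 = £690. Traveler pays £690; OOP now £4355.10.
Bill 3, £3050: deductible already satisfied, so traveler's share is 30% × £3050 = £915. Cost to traveler: £915. OOP to date £5270.10.
Bill 4, £12350: deductible met; 30% of £12350 = £3705. That would push OOP to £8975.10, over the £8000 cap, so traveler pays £8000 − £5270.10 = £2729.90.

£2729.90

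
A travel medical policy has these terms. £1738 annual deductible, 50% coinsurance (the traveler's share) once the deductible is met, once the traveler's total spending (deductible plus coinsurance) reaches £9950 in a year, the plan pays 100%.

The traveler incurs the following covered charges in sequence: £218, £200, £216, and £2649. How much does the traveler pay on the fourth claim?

Claim 1 — £218: fully absorbed by the deductible. Traveler pays £218; OOP now £218.
Claim 2 — £200: entire amount goes to the deductible. Traveler pays £200; OOP now £418.
Claim 3 — £216: entire amount goes to the deductible. Traveler owes £216 (running OOP £634).
Claim 4 — £2649: deductible takes £1104, £1545 remains; coinsurance £1545 × 50% = £772.50. Traveler pays £1876.50; OOP now £2510.50.

£1876.50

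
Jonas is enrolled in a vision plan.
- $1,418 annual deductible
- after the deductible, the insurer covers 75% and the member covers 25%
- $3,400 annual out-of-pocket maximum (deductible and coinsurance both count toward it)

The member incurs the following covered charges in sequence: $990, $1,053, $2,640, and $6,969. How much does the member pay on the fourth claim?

Claim 1 — $990: all of it applies to the deductible. Member pays $990; OOP now $990.
Claim 2 — $1,053: $428 finishes the deductible; $625 goes to coinsurance; member's 25% is $156.25. Member owes $584.25 (running OOP $1,574.25).
Claim 3 — $2,640: deductible met; 25% of $2,640 = $660. Member pays $660; OOP now $2,234.25.
Claim 4 — $6,969: 25% coinsurance on $6,969 = $1,742.25. That would push OOP to $3,976.50, over the $3,400 cap, so member pays $3,400 − $2,234.25 = $1,165.75.

$1,165.75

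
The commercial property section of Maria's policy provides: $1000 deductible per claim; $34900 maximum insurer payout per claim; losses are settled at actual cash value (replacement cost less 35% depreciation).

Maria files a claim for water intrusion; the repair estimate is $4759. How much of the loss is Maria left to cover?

Depreciate 35%: the covered value is $4759 × 0.65 = $3093.35.
Less the $1000 deductible: $3093.35 − $1000 = $2093.35.
That's under the $34900 cap, so the insurer reimburses the full $2093.35.
Business's share is the uncovered remainder: $4759 − $2093.35 = $2665.65.

$2665.65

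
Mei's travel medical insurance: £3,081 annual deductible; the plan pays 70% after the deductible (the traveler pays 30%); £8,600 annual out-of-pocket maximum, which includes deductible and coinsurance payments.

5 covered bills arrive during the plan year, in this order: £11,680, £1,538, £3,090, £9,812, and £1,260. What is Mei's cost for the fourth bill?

Claim 1 (£11,680): £3,081 to deductible, leaving £8,599; 30% of £8,599 = £2,579.70. Traveler owes £5,660.70 (running OOP £5,660.70).
Claim 2 (£1,538): 30% coinsurance on £1,538 = £461.40. Traveler owes £461.40 (running OOP £6,122.10).
Claim 3 (£3,090): deductible already satisfied, so traveler's share is 30% × £3,090 = £927. Cost to traveler: £927. OOP to date £7,049.10.
Claim 4 (£9,812): deductible already satisfied, so traveler's share is 30% × £9,812 = £2,943.60. Adding that to £7,049.10 gives £9,992.70, past the £8,600 cap; traveler pays only £8,600 − £7,049.10 = £1,550.90.

£1,550.90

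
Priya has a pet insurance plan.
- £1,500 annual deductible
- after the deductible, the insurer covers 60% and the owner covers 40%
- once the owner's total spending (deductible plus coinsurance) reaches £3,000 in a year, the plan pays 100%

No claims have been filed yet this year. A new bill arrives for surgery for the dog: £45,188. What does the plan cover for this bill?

Deductible not yet touched, so the first £1,500 of the bill goes to the deductible.
That leaves £45,188 − £1,500 = £43,688 for coinsurance.
Owner's 40% share of £43,688 is £17,475.20.
Owner responsibility before any cap: £1,500 + £17,475.20 = £18,975.20.
Adding £18,975.20 to the £0 already spent would give £18,975.20, which exceeds the £3,000 cap; the owner pays just £3,000 − £0 = £3,000.
The insurer covers the remainder: £45,188 − £3,000 = £42,188.

£42,188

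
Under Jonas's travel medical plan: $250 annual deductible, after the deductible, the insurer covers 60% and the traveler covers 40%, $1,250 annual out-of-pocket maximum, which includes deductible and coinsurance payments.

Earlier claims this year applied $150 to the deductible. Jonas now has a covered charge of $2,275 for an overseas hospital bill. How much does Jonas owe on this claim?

Deductible still to meet: $250 − $150 = $100.
That leaves $2,275 − $100 = $2,175 for coinsurance.
40% of $2,175 = $870 falls to the traveler.
Traveler responsibility before any cap: $100 + $870 = $970.
Cumulative spending $150 + $970 = $1,120 stays under the $1,250 maximum.

$970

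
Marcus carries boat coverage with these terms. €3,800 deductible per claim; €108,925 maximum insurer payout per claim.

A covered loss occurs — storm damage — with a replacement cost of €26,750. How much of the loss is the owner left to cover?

€3,800

After the deductible, €26,750 − €3,800 = €22,950 remains.
€22,950 ≤ €108,925, so the limit doesn't bind; insurer pays €22,950.
The owner bears the rest of the original loss: €26,750 − €22,950 = €3,800.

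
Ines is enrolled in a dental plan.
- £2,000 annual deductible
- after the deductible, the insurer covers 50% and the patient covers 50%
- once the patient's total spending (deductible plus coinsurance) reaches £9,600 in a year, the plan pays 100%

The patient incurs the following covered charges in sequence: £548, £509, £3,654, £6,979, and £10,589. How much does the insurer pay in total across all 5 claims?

Bill 1, £548: fully absorbed by the deductible. Cost to patient: £548. OOP to date £548. Insurer: £548 − £548 = £0.
Bill 2, £509: fully absorbed by the deductible. Cost to patient: £509. OOP to date £1,057. Insurer: £509 − £509 = £0.
Bill 3, £3,654: £943 to deductible, leaving £2,711; patient's 50% is £1,355.50. Patient owes £2,298.50 (running OOP £3,355.50). Insurer: £3,654 − £2,298.50 = £1,355.50.
Bill 4, £6,979: 50% coinsurance on £6,979 = £3,489.50. Patient pays £3,489.50; OOP now £6,845. Plan pays £6,979 − £3,489.50 = £3,489.50.
Bill 5, £10,589: deductible met; 50% of £10,589 = £5,294.50. Adding that to £6,845 gives £12,139.50, past the £9,600 cap; patient pays only £9,600 − £6,845 = £2,755. Insurer: £10,589 − £2,755 = £7,834.
Insurer total = bills − patient's total = £22,279 − £9,600 = £12,679.

£12,679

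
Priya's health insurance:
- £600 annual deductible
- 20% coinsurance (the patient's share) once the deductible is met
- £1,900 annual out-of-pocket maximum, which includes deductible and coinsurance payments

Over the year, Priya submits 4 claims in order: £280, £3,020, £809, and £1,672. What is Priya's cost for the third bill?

£161.80

Claim 1 (£280): fully absorbed by the deductible. Cost to patient: £280. OOP to date £280.
Claim 2 (£3,020): £320 to deductible, leaving £2,700; patient's 20% is £540. Patient owes £860 (running OOP £1,140).
Claim 3 (£809): deductible met; 20% of £809 = £161.80. Cost to patient: £161.80. OOP to date £1,301.80.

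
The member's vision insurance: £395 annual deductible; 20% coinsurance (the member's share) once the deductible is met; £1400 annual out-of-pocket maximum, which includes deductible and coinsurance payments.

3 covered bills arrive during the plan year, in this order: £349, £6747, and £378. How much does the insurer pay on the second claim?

Claim 1 (£349): all of it applies to the deductible. Member pays £349; OOP now £349. Plan pays £349 − £349 = £0.
Claim 2 (£6747): £46 finishes the deductible; £6701 goes to coinsurance; coinsurance £6701 × 20% = £1340.20. Together that's £46 + £1340.20 = £1386.20. Adding that to £349 gives £1735.20, past the £1400 cap; member pays only £1400 − £349 = £1051. Insurer: £6747 − £1051 = £5696.

£5696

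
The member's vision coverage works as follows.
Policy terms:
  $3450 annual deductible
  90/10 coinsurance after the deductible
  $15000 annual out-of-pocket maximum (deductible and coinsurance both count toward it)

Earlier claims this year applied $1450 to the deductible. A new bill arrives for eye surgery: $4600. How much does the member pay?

$2260

Deductible still to meet: $3450 − $1450 = $2000.
After the $2000 deductible portion, $4600 − $2000 = $2600 is subject to coinsurance.
Coinsurance: $2600 × 10% = $260.
That puts the member's cost at $2000 + $260 = $2260 before any cap.
Cumulative spending $1450 + $2260 = $3710 stays under the $15000 maximum.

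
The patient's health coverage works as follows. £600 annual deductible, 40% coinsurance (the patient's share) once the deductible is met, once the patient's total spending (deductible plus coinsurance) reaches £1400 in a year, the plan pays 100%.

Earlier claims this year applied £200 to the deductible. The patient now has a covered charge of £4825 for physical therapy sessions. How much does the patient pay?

£1200

£200 of the £600 deductible is already met, leaving £400.
That leaves £4825 − £400 = £4425 for coinsurance.
Patient's 40% share of £4425 is £1770.
So the patient owes £400 + £1770 = £2170 before any cap.
Adding £2170 to the £200 already spent would give £2370, which exceeds the £1400 cap; the patient pays just £1400 − £200 = £1200.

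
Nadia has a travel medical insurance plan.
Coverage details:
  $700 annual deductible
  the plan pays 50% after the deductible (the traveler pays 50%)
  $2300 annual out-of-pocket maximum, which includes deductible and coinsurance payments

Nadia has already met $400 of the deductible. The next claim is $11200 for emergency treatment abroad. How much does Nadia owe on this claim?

Remaining deductible: $700 − $400 = $300.
After the $300 deductible portion, $11200 − $300 = $10900 is subject to coinsurance.
50% of $10900 = $5450 falls to the traveler.
That puts the traveler's cost at $300 + $5450 = $5750 before any cap.
Year-to-date out-of-pocket would reach $400 + $5750 = $6150, above the $2300 maximum, so the traveler pays only $2300 − $400 = $1900.

$1900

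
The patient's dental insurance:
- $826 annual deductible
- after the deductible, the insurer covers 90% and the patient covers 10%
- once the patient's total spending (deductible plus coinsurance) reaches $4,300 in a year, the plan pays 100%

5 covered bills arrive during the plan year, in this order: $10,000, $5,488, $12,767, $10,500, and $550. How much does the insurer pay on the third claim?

$11,490.30

#1 ($10,000): $826 finishes the deductible; $9,174 goes to coinsurance; coinsurance $9,174 × 10% = $917.40. Cost to patient: $1,743.40. OOP to date $1,743.40. Insurer: $10,000 − $1,743.40 = $8,256.60.
#2 ($5,488): 10% coinsurance on $5,488 = $548.80. Cost to patient: $548.80. OOP to date $2,292.20. Insurer: $5,488 − $548.80 = $4,939.20.
#3 ($12,767): deductible already satisfied, so patient's share is 10% × $12,767 = $1,276.70. Patient pays $1,276.70; OOP now $3,568.90. Plan pays $12,767 − $1,276.70 = $11,490.30.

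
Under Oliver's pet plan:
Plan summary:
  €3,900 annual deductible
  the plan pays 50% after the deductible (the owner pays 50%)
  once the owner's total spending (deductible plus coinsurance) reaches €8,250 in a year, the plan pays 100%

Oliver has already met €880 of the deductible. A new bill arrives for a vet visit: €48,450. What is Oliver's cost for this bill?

€7,370

Deductible still to meet: €3,900 − €880 = €3,020.
That leaves €48,450 − €3,020 = €45,430 for coinsurance.
Owner's 50% share of €45,430 is €22,715.
So the owner owes €3,020 + €22,715 = €25,735 before any cap.
Year-to-date out-of-pocket would reach €880 + €25,735 = €26,615, above the €8,250 maximum, so the owner pays only €8,250 − €880 = €7,370.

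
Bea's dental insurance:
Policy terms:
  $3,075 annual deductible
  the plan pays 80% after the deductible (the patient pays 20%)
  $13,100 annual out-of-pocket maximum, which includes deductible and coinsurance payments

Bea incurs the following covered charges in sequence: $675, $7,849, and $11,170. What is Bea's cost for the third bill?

#1 ($675): fully absorbed by the deductible. Patient owes $675 (running OOP $675).
#2 ($7,849): deductible takes $2,400, $5,449 remains; 20% of $5,449 = $1,089.80. Patient pays $3,489.80; OOP now $4,164.80.
#3 ($11,170): deductible already satisfied, so patient's share is 20% × $11,170 = $2,234. Cost to patient: $2,234. OOP to date $6,398.80.

$2,234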